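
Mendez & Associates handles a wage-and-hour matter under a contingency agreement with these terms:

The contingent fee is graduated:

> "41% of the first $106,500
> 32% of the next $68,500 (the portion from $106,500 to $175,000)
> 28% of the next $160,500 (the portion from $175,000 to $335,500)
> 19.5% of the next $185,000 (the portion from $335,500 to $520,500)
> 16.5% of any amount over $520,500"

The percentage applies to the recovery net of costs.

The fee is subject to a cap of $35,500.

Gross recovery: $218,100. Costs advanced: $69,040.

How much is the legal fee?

Fee base (net of costs): $218,100 − $69,040 = $149,060
First $106,500 at 41% = $43,665.00
Remaining $42,560 at 32% = $13,619.20
Fee: $43,665.00 + $13,619.20 = $57,284.20
$57,284.20 exceeds the $35,500 cap, so the fee is capped at $35,500.00.

$35,500.00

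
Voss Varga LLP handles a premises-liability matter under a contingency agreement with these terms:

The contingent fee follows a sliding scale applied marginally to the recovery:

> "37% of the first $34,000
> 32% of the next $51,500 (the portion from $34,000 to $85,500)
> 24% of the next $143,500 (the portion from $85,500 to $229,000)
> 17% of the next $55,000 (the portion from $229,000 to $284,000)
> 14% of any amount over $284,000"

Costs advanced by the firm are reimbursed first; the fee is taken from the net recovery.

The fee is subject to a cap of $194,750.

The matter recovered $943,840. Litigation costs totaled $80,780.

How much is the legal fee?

Fee base (net of costs): $943,840 − $80,780 = $863,060
First $34,000 at 37% = $12,580.00
Next $51,500 at 32% = $16,480.00
Next $143,500 at 24% = $34,440.00
Next $55,000 at 17% = $9,350.00
Remaining $579,060 at 14% = $81,068.40
Fee: $12,580.00 + $16,480.00 + $34,440.00 + $9,350.00 + $81,068.40 = $153,918.40
$153,918.40 is under the $194,750 cap.

$153,918.40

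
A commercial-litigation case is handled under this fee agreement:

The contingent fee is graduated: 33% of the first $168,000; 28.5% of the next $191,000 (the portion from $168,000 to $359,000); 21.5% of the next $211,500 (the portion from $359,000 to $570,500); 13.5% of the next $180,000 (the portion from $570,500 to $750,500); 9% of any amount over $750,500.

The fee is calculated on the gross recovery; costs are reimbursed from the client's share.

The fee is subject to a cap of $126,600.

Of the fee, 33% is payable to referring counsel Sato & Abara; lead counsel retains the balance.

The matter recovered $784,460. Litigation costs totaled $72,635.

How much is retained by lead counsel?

Fee base is the gross recovery, $784,460; costs are reimbursed separately.
First $168,000 at 33% = $55,440.00
Next $191,000 at 28.5% = $54,435.00
Next $211,500 at 21.5% = $45,472.50
Next $180,000 at 13.5% = $24,300.00
Remaining $33,960 at 9% = $3,056.40
Fee: $55,440.00 + $54,435.00 + $45,472.50 + $24,300.00 + $3,056.40 = $182,703.90
$182,703.90 exceeds the $126,600 cap, so the fee is capped at $126,600.00.
Referral share: 33% of $126,600.00 = $41,778.00; lead counsel retains $126,600.00 − $41,778.00 = $84,822.00.

$84,822.00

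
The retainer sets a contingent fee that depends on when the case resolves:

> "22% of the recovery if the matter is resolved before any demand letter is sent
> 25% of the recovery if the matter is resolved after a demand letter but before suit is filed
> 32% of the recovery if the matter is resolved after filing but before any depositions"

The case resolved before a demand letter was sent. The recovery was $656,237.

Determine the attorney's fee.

$144,372.14

The matter resolved before a demand letter was sent, so the 22% rate applies.
$656,237 × 22% = $144,372.14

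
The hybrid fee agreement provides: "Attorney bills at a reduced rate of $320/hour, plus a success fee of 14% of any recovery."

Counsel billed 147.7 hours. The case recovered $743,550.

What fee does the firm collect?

$151,361.00

Hourly: 147.7 × $320 = $47,264.00
Success fee: 14% of $743,550 = $104,097.00
Total: $47,264.00 + $104,097.00 = $151,361.00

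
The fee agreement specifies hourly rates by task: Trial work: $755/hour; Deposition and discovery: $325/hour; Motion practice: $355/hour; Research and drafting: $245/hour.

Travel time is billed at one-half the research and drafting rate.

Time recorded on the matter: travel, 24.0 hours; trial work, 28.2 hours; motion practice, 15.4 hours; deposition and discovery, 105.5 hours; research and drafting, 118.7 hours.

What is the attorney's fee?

$93,067.00

Trial work: 28.2 × $755 = $21,291.00
Deposition and discovery: 105.5 × $325 = $34,287.50
Motion practice: 15.4 × $355 = $5,467.00
Research and drafting: 118.7 × $245 = $29,081.50
Subtotal: $21,291.00 + $34,287.50 + $5,467.00 + $29,081.50 = $90,127.00
Travel: 24.0 × ($245 ÷ 2) = 24.0 × $122.50 = $2,940.00
Total: $90,127.00 + $2,940.00 = $93,067.00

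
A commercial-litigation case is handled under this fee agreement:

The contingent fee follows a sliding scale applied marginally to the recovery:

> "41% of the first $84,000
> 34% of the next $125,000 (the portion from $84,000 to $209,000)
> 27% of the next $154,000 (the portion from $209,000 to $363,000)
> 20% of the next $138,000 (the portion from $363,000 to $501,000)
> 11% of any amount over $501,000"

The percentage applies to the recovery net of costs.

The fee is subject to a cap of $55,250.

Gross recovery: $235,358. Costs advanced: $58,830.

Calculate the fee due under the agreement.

$55,250.00

Fee base (net of costs): $235,358 − $58,830 = $176,528
First $84,000 at 41% = $34,440.00
Remaining $92,528 at 34% = $31,459.52
Fee: $34,440.00 + $31,459.52 = $65,899.52
$65,899.52 exceeds the $55,250 cap, so the fee is capped at $55,250.00.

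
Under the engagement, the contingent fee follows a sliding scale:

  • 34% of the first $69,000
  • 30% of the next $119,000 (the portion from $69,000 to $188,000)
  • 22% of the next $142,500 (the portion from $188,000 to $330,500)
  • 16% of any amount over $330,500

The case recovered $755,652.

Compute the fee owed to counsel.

$158,534.32

First $69,000 at 34% = $23,460.00
Next $119,000 at 30% = $35,700.00
Next $142,500 at 22% = $31,350.00
Remaining $425,152 at 16% = $68,024.32
Fee: $23,460.00 + $35,700.00 + $31,350.00 + $68,024.32 = $158,534.32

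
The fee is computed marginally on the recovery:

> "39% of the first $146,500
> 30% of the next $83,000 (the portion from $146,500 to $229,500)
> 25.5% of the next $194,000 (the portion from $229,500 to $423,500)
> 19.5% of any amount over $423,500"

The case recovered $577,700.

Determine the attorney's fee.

First $146,500 at 39% = $57,135.00
Next $83,000 at 30% = $24,900.00
Next $194,000 at 25.5% = $49,470.00
Remaining $154,200 at 19.5% = $30,069.00
Fee: $57,135.00 + $24,900.00 + $49,470.00 + $30,069.00 = $161,574.00

$161,574.00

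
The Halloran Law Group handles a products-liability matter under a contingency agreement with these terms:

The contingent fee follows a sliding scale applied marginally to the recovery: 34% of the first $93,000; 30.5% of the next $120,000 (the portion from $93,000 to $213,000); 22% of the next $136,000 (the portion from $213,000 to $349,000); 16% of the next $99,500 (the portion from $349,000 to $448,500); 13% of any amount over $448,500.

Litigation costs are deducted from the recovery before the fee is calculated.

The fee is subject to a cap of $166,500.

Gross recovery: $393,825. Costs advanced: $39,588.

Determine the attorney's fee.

Fee base (net of costs): $393,825 − $39,588 = $354,237
First $93,000 at 34% = $31,620.00
Next $120,000 at 30.5% = $36,600.00
Next $136,000 at 22% = $29,920.00
Remaining $5,237 at 16% = $837.92
Fee: $31,620.00 + $36,600.00 + $29,920.00 + $837.92 = $98,977.92
$98,977.92 is under the $166,500 cap.

$98,977.92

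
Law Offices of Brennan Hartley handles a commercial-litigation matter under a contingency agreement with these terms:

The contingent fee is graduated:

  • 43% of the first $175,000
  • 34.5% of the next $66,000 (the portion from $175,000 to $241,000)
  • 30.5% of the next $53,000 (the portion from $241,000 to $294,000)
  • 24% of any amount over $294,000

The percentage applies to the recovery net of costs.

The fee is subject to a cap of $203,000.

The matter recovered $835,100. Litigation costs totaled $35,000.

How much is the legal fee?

Fee base (net of costs): $835,100 − $35,000 = $800,100
First $175,000 at 43% = $75,250.00
Next $66,000 at 34.5% = $22,770.00
Next $53,000 at 30.5% = $16,165.00
Remaining $506,100 at 24% = $121,464.00
Fee: $75,250.00 + $22,770.00 + $16,165.00 + $121,464.00 = $235,649.00
$235,649.00 exceeds the $203,000 cap, so the fee is capped at $203,000.00.

$203,000.00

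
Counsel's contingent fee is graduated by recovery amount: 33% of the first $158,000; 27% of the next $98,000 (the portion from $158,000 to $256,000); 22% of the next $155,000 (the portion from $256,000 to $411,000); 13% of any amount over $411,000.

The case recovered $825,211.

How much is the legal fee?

$166,547.43

First $158,000 at 33% = $52,140.00
Next $98,000 at 27% = $26,460.00
Next $155,000 at 22% = $34,100.00
Remaining $414,211 at 13% = $53,847.43
Fee: $52,140.00 + $26,460.00 + $34,100.00 + $53,847.43 = $166,547.43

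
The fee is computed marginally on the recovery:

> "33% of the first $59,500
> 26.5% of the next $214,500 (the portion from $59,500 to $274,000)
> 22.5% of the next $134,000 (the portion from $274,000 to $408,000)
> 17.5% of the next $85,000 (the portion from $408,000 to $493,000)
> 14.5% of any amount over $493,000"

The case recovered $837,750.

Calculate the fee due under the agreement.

$171,491.25

First $59,500 at 33% = $19,635.00
Next $214,500 at 26.5% = $56,842.50
Next $134,000 at 22.5% = $30,150.00
Next $85,000 at 17.5% = $14,875.00
Remaining $344,750 at 14.5% = $49,988.75
Fee: $19,635.00 + $56,842.50 + $30,150.00 + $14,875.00 + $49,988.75 = $171,491.25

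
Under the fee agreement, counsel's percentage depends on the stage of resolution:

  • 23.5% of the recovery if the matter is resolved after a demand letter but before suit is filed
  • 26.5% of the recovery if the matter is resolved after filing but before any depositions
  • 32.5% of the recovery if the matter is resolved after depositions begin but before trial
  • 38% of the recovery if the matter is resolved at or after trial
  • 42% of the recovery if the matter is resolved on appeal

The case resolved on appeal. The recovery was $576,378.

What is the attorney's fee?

The matter resolved on appeal, so the 42% rate applies.
$576,378 × 42% = $242,078.76

$242,078.76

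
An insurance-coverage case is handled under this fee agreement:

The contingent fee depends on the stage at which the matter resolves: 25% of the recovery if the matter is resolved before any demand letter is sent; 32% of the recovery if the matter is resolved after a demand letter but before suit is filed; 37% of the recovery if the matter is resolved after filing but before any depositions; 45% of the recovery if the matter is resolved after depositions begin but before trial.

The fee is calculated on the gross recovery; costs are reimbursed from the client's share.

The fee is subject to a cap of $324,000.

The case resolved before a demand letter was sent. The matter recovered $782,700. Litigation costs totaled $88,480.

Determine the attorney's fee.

Fee base is the gross recovery, $782,700; costs are reimbursed separately.
The matter resolved before a demand letter was sent, so the 25% rate applies.
$782,700 × 25% = $195,675.00
$195,675.00 is under the $324,000 cap.

$195,675.00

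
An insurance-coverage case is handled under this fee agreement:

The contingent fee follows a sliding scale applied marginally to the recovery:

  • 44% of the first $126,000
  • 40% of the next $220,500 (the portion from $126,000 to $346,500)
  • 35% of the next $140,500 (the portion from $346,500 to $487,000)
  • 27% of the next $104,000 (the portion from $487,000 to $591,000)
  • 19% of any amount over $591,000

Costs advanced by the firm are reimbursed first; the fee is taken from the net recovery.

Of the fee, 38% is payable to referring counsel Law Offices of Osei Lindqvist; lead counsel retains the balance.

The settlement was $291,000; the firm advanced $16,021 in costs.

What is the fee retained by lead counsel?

Fee base (net of costs): $291,000 − $16,021 = $274,979
First $126,000 at 44% = $55,440.00
Remaining $148,979 at 40% = $59,591.60
Fee: $55,440.00 + $59,591.60 = $115,031.60
Referral share: 38% of $115,031.60 = $43,712.01; lead counsel retains $115,031.60 − $43,712.01 = $71,319.59.

$71,319.59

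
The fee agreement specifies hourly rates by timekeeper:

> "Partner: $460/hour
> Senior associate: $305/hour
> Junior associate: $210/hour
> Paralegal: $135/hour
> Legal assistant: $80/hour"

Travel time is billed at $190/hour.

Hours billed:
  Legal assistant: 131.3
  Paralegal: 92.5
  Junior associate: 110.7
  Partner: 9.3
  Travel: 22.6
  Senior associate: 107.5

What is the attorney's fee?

Partner: 9.3 × $460 = $4,278.00
Senior associate: 107.5 × $305 = $32,787.50
Junior associate: 110.7 × $210 = $23,247.00
Paralegal: 92.5 × $135 = $12,487.50
Legal assistant: 131.3 × $80 = $10,504.00
Subtotal: $4,278.00 + $32,787.50 + $23,247.00 + $12,487.50 + $10,504.00 = $83,304.00
Travel: 22.6 × $190 = $4,294.00
Total: $83,304.00 + $4,294.00 = $87,598.00

$87,598.00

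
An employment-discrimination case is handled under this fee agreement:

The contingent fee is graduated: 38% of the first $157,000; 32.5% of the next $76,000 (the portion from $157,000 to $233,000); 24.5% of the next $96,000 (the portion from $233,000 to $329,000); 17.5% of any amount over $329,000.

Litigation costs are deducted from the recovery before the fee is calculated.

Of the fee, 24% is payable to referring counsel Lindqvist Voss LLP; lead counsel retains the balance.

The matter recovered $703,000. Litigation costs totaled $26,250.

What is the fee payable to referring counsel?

$40,496.70

Fee base (net of costs): $703,000 − $26,250 = $676,750
First $157,000 at 38% = $59,660.00
Next $76,000 at 32.5% = $24,700.00
Next $96,000 at 24.5% = $23,520.00
Remaining $347,750 at 17.5% = $60,856.25
Fee: $59,660.00 + $24,700.00 + $23,520.00 + $60,856.25 = $168,736.25
Referral share: 24% of $168,736.25 = $40,496.70; lead counsel retains $168,736.25 − $40,496.70 = $128,239.55.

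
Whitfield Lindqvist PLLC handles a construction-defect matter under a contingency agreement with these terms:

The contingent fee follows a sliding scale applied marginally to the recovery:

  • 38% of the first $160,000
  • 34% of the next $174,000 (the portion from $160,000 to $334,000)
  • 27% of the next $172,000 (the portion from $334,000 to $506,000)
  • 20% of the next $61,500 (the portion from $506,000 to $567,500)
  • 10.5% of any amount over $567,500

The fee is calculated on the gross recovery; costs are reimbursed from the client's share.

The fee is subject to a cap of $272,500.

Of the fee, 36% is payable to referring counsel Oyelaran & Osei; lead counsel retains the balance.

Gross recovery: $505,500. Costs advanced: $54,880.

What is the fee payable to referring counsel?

Fee base is the gross recovery, $505,500; costs are reimbursed separately.
First $160,000 at 38% = $60,800.00
Next $174,000 at 34% = $59,160.00
Remaining $171,500 at 27% = $46,305.00
Fee: $60,800.00 + $59,160.00 + $46,305.00 = $166,265.00
$166,265.00 is under the $272,500 cap.
Referral share: 36% of $166,265.00 = $59,855.40; lead counsel retains $166,265.00 − $59,855.40 = $106,409.60.

$59,855.40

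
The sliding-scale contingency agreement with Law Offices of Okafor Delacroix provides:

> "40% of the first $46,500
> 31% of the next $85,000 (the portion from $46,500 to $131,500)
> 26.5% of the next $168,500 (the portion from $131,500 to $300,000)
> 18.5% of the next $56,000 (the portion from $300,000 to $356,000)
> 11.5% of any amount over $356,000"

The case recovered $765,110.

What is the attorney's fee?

First $46,500 at 40% = $18,600.00
Next $85,000 at 31% = $26,350.00
Next $168,500 at 26.5% = $44,652.50
Next $56,000 at 18.5% = $10,360.00
Remaining $409,110 at 11.5% = $47,047.65
Fee: $18,600.00 + $26,350.00 + $44,652.50 + $10,360.00 + $47,047.65 = $147,010.15

$147,010.15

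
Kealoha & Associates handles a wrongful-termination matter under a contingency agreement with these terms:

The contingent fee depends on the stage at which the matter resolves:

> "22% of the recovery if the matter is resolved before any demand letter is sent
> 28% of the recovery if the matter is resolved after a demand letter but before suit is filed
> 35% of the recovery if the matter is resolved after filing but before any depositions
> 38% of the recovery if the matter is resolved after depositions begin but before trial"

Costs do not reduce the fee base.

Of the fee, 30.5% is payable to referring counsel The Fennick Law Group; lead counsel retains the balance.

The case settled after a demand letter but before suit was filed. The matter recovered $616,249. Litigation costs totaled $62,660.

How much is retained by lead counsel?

$119,922.06

Fee base is the gross recovery, $616,249; costs are reimbursed separately.
The matter settled after a demand letter but before suit was filed, so the 28% rate applies.
$616,249 × 28% = $172,549.72
Referral share: 30.5% of $172,549.72 = $52,627.66; lead counsel retains $172,549.72 − $52,627.66 = $119,922.06.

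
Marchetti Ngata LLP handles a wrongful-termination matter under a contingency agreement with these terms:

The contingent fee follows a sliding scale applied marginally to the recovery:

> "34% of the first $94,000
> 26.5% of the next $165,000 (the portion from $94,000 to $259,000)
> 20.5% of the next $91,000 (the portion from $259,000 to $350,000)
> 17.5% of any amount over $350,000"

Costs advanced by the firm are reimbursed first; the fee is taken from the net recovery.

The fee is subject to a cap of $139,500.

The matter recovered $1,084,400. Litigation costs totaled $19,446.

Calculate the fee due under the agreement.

Fee base (net of costs): $1,084,400 − $19,446 = $1,064,954
First $94,000 at 34% = $31,960.00
Next $165,000 at 26.5% = $43,725.00
Next $91,000 at 20.5% = $18,655.00
Remaining $714,954 at 17.5% = $125,116.95
Fee: $31,960.00 + $43,725.00 + $18,655.00 + $125,116.95 = $219,456.95
$219,456.95 exceeds the $139,500 cap, so the fee is capped at $139,500.00.

$139,500.00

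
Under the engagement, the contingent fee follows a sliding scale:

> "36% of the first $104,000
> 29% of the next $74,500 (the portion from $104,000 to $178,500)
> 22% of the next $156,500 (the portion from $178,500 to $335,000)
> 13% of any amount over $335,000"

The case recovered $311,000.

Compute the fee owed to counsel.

$88,195.00

First $104,000 at 36% = $37,440.00
Next $74,500 at 29% = $21,605.00
Remaining $132,500 at 22% = $29,150.00
Fee: $37,440.00 + $21,605.00 + $29,150.00 = $88,195.00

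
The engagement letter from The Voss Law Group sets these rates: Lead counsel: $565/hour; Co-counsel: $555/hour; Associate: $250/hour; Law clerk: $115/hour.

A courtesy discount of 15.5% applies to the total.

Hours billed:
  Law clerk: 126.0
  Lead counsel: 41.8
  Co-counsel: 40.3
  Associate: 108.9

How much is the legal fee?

$74,105.23

Lead counsel: 41.8 × $565 = $23,617.00
Co-counsel: 40.3 × $555 = $22,366.50
Associate: 108.9 × $250 = $27,225.00
Law clerk: 126.0 × $115 = $14,490.00
Subtotal: $87,698.50
Less 15.5% discount: −$13,593.27
Total: $87,698.50 − $13,593.27 = $74,105.23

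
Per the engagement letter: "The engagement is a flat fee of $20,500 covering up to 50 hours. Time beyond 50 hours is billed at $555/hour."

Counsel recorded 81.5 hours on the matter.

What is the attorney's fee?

$37,982.50

Flat fee: $20,500.00
Excess hours: 81.5 − 50 = 31.5
Overrun: 31.5 × $555 = $17,482.50
Total: $20,500.00 + $17,482.50 = $37,982.50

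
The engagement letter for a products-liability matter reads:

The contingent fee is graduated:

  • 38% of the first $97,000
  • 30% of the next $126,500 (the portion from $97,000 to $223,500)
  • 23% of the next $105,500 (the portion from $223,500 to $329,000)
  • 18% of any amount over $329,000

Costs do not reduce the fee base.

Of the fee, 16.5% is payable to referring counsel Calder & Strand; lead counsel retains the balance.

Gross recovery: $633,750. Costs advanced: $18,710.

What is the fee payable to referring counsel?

Fee base is the gross recovery, $633,750; costs are reimbursed separately.
First $97,000 at 38% = $36,860.00
Next $126,500 at 30% = $37,950.00
Next $105,500 at 23% = $24,265.00
Remaining $304,750 at 18% = $54,855.00
Fee: $36,860.00 + $37,950.00 + $24,265.00 + $54,855.00 = $153,930.00
Referral share: 16.5% of $153,930.00 = $25,398.45; lead counsel retains $153,930.00 − $25,398.45 = $128,531.55.

$25,398.45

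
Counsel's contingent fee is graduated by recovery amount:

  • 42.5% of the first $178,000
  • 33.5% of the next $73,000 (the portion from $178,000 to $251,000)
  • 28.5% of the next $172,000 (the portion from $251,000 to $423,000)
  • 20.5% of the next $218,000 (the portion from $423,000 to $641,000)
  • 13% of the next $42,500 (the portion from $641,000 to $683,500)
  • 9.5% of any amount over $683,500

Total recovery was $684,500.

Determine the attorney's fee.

$199,435.00

First $178,000 at 42.5% = $75,650.00
Next $73,000 at 33.5% = $24,455.00
Next $172,000 at 28.5% = $49,020.00
Next $218,000 at 20.5% = $44,690.00
Next $42,500 at 13% = $5,525.00
Remaining $1,000 at 9.5% = $95.00
Fee: $75,650.00 + $24,455.00 + $49,020.00 + $44,690.00 + $5,525.00 + $95.00 = $199,435.00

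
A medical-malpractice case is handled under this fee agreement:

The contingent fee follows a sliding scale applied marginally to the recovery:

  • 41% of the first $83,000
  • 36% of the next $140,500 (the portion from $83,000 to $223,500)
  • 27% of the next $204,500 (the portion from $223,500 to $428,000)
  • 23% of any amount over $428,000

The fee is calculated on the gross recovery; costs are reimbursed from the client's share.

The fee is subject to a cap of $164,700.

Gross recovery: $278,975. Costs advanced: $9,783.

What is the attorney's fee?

Fee base is the gross recovery, $278,975; costs are reimbursed separately.
First $83,000 at 41% = $34,030.00
Next $140,500 at 36% = $50,580.00
Remaining $55,475 at 27% = $14,978.25
Fee: $34,030.00 + $50,580.00 + $14,978.25 = $99,588.25
$99,588.25 is under the $164,700 cap.

$99,588.25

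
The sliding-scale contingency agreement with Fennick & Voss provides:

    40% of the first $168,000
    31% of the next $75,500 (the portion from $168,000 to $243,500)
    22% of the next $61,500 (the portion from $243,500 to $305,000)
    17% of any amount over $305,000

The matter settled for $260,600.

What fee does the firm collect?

$94,367.00

First $168,000 at 40% = $67,200.00
Next $75,500 at 31% = $23,405.00
Remaining $17,100 at 22% = $3,762.00
Fee: $67,200.00 + $23,405.00 + $3,762.00 = $94,367.00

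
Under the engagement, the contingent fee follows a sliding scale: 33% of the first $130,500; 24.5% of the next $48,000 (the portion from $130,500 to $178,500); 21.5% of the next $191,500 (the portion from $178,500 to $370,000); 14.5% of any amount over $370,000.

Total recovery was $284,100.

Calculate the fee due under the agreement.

First $130,500 at 33% = $43,065.00
Next $48,000 at 24.5% = $11,760.00
Remaining $105,600 at 21.5% = $22,704.00
Fee: $43,065.00 + $11,760.00 + $22,704.00 = $77,529.00

$77,529.00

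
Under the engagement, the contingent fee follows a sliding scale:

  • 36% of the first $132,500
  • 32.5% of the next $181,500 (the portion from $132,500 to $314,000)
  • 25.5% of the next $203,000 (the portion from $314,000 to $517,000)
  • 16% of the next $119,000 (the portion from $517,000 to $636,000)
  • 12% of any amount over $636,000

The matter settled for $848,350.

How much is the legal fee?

First $132,500 at 36% = $47,700.00
Next $181,500 at 32.5% = $58,987.50
Next $203,000 at 25.5% = $51,765.00
Next $119,000 at 16% = $19,040.00
Remaining $212,350 at 12% = $25,482.00
Fee: $47,700.00 + $58,987.50 + $51,765.00 + $19,040.00 + $25,482.00 = $202,974.50

$202,974.50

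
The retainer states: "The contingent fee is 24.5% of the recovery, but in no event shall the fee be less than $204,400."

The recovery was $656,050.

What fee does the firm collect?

$204,400.00

24.5% of $656,050 = $160,732.25
That is below the $204,400 minimum, so the minimum applies.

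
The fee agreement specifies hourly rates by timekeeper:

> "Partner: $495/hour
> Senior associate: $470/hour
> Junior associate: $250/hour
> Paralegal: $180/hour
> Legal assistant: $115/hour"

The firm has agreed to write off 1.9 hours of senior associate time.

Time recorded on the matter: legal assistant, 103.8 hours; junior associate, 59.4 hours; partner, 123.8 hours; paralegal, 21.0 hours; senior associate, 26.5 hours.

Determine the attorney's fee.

Partner: 123.8 × $495 = $61,281.00
Senior associate: 26.5 × $470 = $12,455.00
Junior associate: 59.4 × $250 = $14,850.00
Paralegal: 21.0 × $180 = $3,780.00
Legal assistant: 103.8 × $115 = $11,937.00
Subtotal: $104,303.00
Write-off: 1.9 × $470 = $893.00
Total: $104,303.00 − $893.00 = $103,410.00

$103,410.00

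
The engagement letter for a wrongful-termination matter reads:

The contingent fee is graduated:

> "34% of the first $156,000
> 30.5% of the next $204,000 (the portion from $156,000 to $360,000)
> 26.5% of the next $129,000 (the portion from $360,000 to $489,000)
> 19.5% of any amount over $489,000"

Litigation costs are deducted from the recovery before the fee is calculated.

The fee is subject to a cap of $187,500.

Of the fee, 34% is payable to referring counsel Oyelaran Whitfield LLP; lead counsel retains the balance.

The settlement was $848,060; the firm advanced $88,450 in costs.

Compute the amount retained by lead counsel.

Fee base (net of costs): $848,060 − $88,450 = $759,610
First $156,000 at 34% = $53,040.00
Next $204,000 at 30.5% = $62,220.00
Next $129,000 at 26.5% = $34,185.00
Remaining $270,610 at 19.5% = $52,768.95
Fee: $53,040.00 + $62,220.00 + $34,185.00 + $52,768.95 = $202,213.95
$202,213.95 exceeds the $187,500 cap, so the fee is capped at $187,500.00.
Referral share: 34% of $187,500.00 = $63,750.00; lead counsel retains $187,500.00 − $63,750.00 = $123,750.00.

$123,750.00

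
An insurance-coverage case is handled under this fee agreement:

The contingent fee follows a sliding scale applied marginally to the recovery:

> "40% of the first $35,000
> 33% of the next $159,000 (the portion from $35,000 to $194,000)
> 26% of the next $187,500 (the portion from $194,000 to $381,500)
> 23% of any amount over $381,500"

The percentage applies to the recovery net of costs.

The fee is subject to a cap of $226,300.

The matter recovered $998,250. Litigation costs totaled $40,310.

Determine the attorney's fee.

Fee base (net of costs): $998,250 − $40,310 = $957,940
First $35,000 at 40% = $14,000.00
Next $159,000 at 33% = $52,470.00
Next $187,500 at 26% = $48,750.00
Remaining $576,440 at 23% = $132,581.20
Fee: $14,000.00 + $52,470.00 + $48,750.00 + $132,581.20 = $247,801.20
$247,801.20 exceeds the $226,300 cap, so the fee is capped at $226,300.00.

$226,300.00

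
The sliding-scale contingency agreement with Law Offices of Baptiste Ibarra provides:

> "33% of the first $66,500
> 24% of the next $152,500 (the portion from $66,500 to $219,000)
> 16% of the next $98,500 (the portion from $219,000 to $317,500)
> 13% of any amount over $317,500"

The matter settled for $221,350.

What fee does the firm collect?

$58,921.00

First $66,500 at 33% = $21,945.00
Next $152,500 at 24% = $36,600.00
Remaining $2,350 at 16% = $376.00
Fee: $21,945.00 + $36,600.00 + $376.00 = $58,921.00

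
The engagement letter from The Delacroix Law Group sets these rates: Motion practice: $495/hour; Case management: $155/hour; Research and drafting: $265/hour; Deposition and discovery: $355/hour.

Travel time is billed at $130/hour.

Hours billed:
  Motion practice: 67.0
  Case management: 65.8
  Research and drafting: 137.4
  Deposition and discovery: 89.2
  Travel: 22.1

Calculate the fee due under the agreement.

$114,314.00

Motion practice: 67.0 × $495 = $33,165.00
Case management: 65.8 × $155 = $10,199.00
Research and drafting: 137.4 × $265 = $36,411.00
Deposition and discovery: 89.2 × $355 = $31,666.00
Subtotal: $33,165.00 + $10,199.00 + $36,411.00 + $31,666.00 = $111,441.00
Travel: 22.1 × $130 = $2,873.00
Total: $111,441.00 + $2,873.00 = $114,314.00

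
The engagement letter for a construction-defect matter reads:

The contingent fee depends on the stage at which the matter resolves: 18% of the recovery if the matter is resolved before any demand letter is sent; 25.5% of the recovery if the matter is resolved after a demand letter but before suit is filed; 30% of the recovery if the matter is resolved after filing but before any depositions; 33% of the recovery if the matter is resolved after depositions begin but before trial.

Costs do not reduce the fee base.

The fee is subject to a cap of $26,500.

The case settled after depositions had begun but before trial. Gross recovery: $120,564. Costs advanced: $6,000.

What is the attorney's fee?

Fee base is the gross recovery, $120,564; costs are reimbursed separately.
The matter settled after depositions had begun but before trial, so the 33% rate applies.
$120,564 × 33% = $39,786.12
$39,786.12 exceeds the $26,500 cap, so the fee is capped at $26,500.00.

$26,500.00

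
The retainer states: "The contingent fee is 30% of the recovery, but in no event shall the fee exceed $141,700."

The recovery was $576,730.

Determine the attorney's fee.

$141,700.00

30% of $576,730 = $173,019.00
That exceeds the $141,700 cap, so the fee is capped at $141,700.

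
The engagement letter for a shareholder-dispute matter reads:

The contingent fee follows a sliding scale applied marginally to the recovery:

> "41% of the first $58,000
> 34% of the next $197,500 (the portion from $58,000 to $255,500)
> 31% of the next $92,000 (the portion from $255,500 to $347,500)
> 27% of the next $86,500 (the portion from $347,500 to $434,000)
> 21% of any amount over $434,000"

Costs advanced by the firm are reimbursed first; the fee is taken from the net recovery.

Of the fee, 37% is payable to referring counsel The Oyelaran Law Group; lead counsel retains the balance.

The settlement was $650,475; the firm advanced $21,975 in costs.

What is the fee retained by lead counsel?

$115,699.50

Fee base (net of costs): $650,475 − $21,975 = $628,500
First $58,000 at 41% = $23,780.00
Next $197,500 at 34% = $67,150.00
Next $92,000 at 31% = $28,520.00
Next $86,500 at 27% = $23,355.00
Remaining $194,500 at 21% = $40,845.00
Fee: $23,780.00 + $67,150.00 + $28,520.00 + $23,355.00 + $40,845.00 = $183,650.00
Referral share: 37% of $183,650.00 = $67,950.50; lead counsel retains $183,650.00 − $67,950.50 = $115,699.50.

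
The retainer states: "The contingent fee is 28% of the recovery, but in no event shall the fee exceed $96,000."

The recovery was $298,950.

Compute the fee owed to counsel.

$83,706.00

28% of $298,950 = $83,706.00
That is under the $96,000 cap.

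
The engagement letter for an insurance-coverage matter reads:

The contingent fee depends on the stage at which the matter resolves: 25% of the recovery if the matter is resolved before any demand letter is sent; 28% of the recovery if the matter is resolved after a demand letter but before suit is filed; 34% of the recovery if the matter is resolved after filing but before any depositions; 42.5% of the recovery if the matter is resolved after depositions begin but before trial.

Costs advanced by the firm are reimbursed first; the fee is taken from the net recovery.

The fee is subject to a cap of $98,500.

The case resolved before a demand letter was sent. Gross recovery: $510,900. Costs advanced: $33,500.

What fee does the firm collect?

Fee base (net of costs): $510,900 − $33,500 = $477,400
The matter resolved before a demand letter was sent, so the 25% rate applies.
$477,400 × 25% = $119,350.00
$119,350.00 exceeds the $98,500 cap, so the fee is capped at $98,500.00.

$98,500.00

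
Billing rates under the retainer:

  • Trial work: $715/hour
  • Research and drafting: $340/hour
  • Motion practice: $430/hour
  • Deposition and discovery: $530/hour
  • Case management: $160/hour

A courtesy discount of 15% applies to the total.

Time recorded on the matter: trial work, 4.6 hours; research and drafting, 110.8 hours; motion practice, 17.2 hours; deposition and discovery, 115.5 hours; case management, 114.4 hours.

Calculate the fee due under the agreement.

Trial work: 4.6 × $715 = $3,289.00
Research and drafting: 110.8 × $340 = $37,672.00
Motion practice: 17.2 × $430 = $7,396.00
Deposition and discovery: 115.5 × $530 = $61,215.00
Case management: 114.4 × $160 = $18,304.00
Subtotal: $127,876.00
Less 15% discount: −$19,181.40
Total: $127,876.00 − $19,181.40 = $108,694.60

$108,694.60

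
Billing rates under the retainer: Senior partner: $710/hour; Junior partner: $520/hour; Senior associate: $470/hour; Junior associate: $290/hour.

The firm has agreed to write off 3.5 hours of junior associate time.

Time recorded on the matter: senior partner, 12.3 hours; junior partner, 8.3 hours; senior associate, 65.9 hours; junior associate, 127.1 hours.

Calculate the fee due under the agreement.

Senior partner: 12.3 × $710 = $8,733.00
Junior partner: 8.3 × $520 = $4,316.00
Senior associate: 65.9 × $470 = $30,973.00
Junior associate: 127.1 × $290 = $36,859.00
Subtotal: $80,881.00
Write-off: 3.5 × $290 = $1,015.00
Total: $80,881.00 − $1,015.00 = $79,866.00

$79,866.00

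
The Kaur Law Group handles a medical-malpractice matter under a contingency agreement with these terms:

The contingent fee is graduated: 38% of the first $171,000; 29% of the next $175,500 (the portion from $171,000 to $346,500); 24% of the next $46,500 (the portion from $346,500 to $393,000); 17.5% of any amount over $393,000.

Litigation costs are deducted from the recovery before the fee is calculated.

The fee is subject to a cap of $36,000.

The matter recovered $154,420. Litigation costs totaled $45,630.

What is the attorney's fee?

Fee base (net of costs): $154,420 − $45,630 = $108,790
First $108,790 at 38% = $41,340.20
$41,340.20 exceeds the $36,000 cap, so the fee is capped at $36,000.00.

$36,000.00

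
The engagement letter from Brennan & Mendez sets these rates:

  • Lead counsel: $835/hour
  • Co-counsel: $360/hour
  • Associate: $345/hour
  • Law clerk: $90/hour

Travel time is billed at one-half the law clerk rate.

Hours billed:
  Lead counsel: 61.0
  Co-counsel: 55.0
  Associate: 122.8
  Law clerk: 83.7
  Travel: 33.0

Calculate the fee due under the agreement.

Lead counsel: 61.0 × $835 = $50,935.00
Co-counsel: 55.0 × $360 = $19,800.00
Associate: 122.8 × $345 = $42,366.00
Law clerk: 83.7 × $90 = $7,533.00
Subtotal: $50,935.00 + $19,800.00 + $42,366.00 + $7,533.00 = $120,634.00
Travel: 33.0 × ($90 ÷ 2) = 33.0 × $45.00 = $1,485.00
Total: $120,634.00 + $1,485.00 = $122,119.00

$122,119.00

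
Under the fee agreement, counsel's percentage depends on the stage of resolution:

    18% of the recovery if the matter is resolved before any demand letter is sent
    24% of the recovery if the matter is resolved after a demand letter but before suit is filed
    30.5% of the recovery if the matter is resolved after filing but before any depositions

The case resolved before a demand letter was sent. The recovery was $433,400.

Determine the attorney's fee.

$78,012.00

The matter resolved before a demand letter was sent, so the 18% rate applies.
$433,400 × 18% = $78,012.00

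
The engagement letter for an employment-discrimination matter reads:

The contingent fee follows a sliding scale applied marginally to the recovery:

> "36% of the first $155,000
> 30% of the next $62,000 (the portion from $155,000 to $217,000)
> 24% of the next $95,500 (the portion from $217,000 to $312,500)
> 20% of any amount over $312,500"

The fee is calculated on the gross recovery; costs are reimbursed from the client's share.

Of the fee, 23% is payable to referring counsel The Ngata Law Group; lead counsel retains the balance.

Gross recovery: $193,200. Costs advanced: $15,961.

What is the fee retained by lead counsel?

$51,790.20

Fee base is the gross recovery, $193,200; costs are reimbursed separately.
First $155,000 at 36% = $55,800.00
Remaining $38,200 at 30% = $11,460.00
Fee: $55,800.00 + $11,460.00 = $67,260.00
Referral share: 23% of $67,260.00 = $15,469.80; lead counsel retains $67,260.00 − $15,469.80 = $51,790.20.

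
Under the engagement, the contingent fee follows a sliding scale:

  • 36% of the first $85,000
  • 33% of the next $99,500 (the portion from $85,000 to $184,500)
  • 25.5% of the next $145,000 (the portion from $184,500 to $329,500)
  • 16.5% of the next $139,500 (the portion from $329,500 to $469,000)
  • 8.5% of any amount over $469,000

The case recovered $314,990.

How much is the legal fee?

First $85,000 at 36% = $30,600.00
Next $99,500 at 33% = $32,835.00
Remaining $130,490 at 25.5% = $33,274.95
Fee: $30,600.00 + $32,835.00 + $33,274.95 = $96,709.95

$96,709.95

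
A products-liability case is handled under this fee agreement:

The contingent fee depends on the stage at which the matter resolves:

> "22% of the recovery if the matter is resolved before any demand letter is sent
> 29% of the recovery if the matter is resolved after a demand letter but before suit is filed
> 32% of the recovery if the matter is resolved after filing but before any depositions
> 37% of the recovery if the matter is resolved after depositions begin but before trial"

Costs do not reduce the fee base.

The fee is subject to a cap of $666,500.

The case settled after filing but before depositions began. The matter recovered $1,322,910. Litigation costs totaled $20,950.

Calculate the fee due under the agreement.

Fee base is the gross recovery, $1,322,910; costs are reimbursed separately.
The matter settled after filing but before depositions began, so the 32% rate applies.
$1,322,910 × 32% = $423,331.20
$423,331.20 is under the $666,500 cap.

$423,331.20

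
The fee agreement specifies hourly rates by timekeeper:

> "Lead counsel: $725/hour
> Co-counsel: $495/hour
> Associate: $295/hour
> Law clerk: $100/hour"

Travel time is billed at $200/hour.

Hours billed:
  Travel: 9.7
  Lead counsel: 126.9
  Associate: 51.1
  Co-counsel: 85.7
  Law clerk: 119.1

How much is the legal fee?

Lead counsel: 126.9 × $725 = $92,002.50
Co-counsel: 85.7 × $495 = $42,421.50
Associate: 51.1 × $295 = $15,074.50
Law clerk: 119.1 × $100 = $11,910.00
Subtotal: $92,002.50 + $42,421.50 + $15,074.50 + $11,910.00 = $161,408.50
Travel: 9.7 × $200 = $1,940.00
Total: $161,408.50 + $1,940.00 = $163,348.50

$163,348.50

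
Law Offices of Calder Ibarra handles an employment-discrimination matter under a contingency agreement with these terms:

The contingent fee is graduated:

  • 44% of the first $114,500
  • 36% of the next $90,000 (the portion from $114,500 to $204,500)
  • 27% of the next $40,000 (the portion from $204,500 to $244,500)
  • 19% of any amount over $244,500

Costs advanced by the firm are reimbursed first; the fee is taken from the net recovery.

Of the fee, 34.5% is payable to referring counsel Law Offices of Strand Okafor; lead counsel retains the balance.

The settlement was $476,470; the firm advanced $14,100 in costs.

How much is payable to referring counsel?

$46,566.48

Fee base (net of costs): $476,470 − $14,100 = $462,370
First $114,500 at 44% = $50,380.00
Next $90,000 at 36% = $32,400.00
Next $40,000 at 27% = $10,800.00
Remaining $217,870 at 19% = $41,395.30
Fee: $50,380.00 + $32,400.00 + $10,800.00 + $41,395.30 = $134,975.30
Referral share: 34.5% of $134,975.30 = $46,566.48; lead counsel retains $134,975.30 − $46,566.48 = $88,408.82.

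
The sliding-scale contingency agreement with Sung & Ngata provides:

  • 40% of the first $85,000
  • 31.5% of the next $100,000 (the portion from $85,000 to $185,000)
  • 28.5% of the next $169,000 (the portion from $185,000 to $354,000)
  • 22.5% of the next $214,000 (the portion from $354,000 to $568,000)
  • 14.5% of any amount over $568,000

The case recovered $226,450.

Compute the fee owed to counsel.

$77,313.25

First $85,000 at 40% = $34,000.00
Next $100,000 at 31.5% = $31,500.00
Remaining $41,450 at 28.5% = $11,813.25
Fee: $34,000.00 + $31,500.00 + $11,813.25 = $77,313.25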